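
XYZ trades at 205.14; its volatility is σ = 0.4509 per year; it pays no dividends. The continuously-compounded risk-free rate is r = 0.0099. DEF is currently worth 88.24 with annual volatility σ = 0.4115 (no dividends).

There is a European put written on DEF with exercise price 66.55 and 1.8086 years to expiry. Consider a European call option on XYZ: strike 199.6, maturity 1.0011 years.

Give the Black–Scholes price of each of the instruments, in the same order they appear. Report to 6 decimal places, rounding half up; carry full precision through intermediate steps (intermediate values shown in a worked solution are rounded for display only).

price(DEF put K=66.55) = 7.626576
price(XYZ call K=199.6) = 39.815586

[DEF put K=66.55]
σ√T = 0.4115·√1.8086 = 0.553402
d₁ = (ln(S/K) + (r+σ²/2)T) / (σ√T) = (ln(88.24/66.55) + (0.0099+0.4115²/2)·1.8086) / 0.553402 = (0.282107 + 0.171032) / 0.553402 = 0.818824
d₂ = d₁ − σ√T = 0.818824 − 0.553402 = 0.265421
e^{−rT} = 0.982254
N(−d₁) = 0.206443,  N(−d₂) = 0.395342
price = K·e^{−rT}·N(−d₂) − S·N(−d₁) = 25.843148 − 18.216572 = 7.626576
[XYZ call K=199.6]
σ√T = 0.4509·√1.0011 = 0.451148
d₁ = (ln(S/K) + (r+σ²/2)T) / (σ√T) = (ln(205.14/199.6) + (0.0099+0.4509²/2)·1.0011) / 0.451148 = (0.027377 + 0.111678) / 0.451148 = 0.308226
d₂ = d₁ − σ√T = 0.308226 − 0.451148 = -0.142922
e^{−rT} = 0.990138
N(d₁) = 0.621045,  N(d₂) = 0.443176
price = S·N(d₁) − K·e^{−rT}·N(d₂) = 127.401117 − 87.585531 = 39.815586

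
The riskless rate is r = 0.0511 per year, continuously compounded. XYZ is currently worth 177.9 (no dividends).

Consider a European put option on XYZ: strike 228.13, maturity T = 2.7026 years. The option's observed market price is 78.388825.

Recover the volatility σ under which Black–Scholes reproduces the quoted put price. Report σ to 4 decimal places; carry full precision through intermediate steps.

sigma = 0.5668

At σ = 0.5668 the Black–Scholes value reproduces the quote:
σ√T = 0.5668·√2.7026 = 0.931796
d₁ = (ln(S/K) + (r+σ²/2)T) / (σ√T) = (ln(177.9/228.13) + (0.0511+0.5668²/2)·2.7026) / 0.931796 = (-0.248694 + 0.572225) / 0.931796 = 0.347212
d₂ = d₁ − σ√T = 0.347212 − 0.931796 = -0.584584
e^{−rT} = 0.871009
N(−d₁) = 0.364216,  N(−d₂) = 0.720586
V = K·e^{−rT}·N(−d₂) − S·N(−d₁) = 143.182870 − 64.794045 = 78.388825 (the quoted price), and the Black–Scholes price is strictly increasing in σ, so σ is unique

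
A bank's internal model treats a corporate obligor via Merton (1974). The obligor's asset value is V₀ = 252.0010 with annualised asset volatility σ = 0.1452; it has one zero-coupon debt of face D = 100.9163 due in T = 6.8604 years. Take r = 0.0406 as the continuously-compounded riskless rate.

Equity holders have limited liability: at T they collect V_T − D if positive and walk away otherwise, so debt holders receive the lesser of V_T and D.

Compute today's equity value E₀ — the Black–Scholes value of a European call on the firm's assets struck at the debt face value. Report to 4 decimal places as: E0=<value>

E0=175.6301

With assets at 252.0010 and a single debt payment of 100.9163 at 6.8604 years:
d₁ = [ln(V₀/D) + (r + σ²/2)T] / (σ√T)
   = [ln(252.0010/100.9163) + (0.0406 + 0.5·0.1452²)·6.8604] / (0.1452·√6.8604)
   = [0.915142 + 0.350851] / 0.380313 = 3.328817
d₂ = d₁ − σ√T = 3.328817 − 0.380313 = 2.948504
N(d₁) = 0.999564,  N(d₂) = 0.998403,  e^(−rT) = 0.756894
E₀ = V₀·N(d₁) − D·e^(−rT)·N(d₂)
   = 252.0010·0.999564 − 100.9163·0.756894·0.998403 = 175.630131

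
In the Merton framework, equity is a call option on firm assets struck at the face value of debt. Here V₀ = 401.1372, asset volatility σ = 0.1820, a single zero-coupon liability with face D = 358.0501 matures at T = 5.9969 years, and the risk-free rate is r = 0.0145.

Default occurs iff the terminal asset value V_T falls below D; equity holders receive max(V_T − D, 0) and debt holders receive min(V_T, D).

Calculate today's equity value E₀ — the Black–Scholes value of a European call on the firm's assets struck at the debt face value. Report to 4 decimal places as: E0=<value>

E0=107.0368

With assets at 401.1372 and a single debt payment of 358.0501 at 5.9969 years:
d₁ = [ln(V₀/D) + (r + σ²/2)T] / (σ√T)
   = [ln(401.1372/358.0501) + (0.0145 + 0.5·0.1820²)·5.9969] / (0.1820·√5.9969)
   = [0.113631 + 0.186276] / 0.445692 = 0.672900
d₂ = d₁ − σ√T = 0.672900 − 0.445692 = 0.227208
N(d₁) = 0.749495,  N(d₂) = 0.589869,  e^(−rT) = 0.916718
E₀ = V₀·N(d₁) − D·e^(−rT)·N(d₂)
   = 401.1372·0.749495 − 358.0501·0.916718·0.589869 = 107.036799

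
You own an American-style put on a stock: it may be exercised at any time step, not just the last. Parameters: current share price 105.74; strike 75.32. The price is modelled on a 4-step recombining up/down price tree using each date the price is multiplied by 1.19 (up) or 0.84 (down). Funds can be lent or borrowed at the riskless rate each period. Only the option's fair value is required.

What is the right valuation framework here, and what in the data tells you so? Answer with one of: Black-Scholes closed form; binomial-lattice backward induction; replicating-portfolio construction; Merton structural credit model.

framework: binomial-lattice backward induction

Key observation: early exercise of the strike-75.32 put must be checked at each of the 4 dates (spot 105.74), which forces a node-by-node comparison of intrinsic and continuation value backward from expiry.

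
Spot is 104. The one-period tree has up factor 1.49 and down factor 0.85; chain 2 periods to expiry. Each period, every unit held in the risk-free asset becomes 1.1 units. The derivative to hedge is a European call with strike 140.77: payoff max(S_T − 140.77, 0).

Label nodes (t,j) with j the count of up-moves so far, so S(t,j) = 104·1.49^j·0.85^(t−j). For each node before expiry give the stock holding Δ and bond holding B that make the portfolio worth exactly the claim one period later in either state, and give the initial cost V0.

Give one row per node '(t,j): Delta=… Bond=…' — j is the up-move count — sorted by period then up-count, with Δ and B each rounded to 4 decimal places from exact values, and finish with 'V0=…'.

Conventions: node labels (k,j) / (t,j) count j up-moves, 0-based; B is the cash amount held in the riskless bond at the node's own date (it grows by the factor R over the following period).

(0,0): Delta=0.4808 Bond=-38.6400
(1,0): Delta=0.0000 Bond=0.0000
(1,1): Delta=0.9087 Bond=-108.8101
V0=11.3647

Under the risk-neutral measure, an up-move has probability p* = (R−d)/(u−d) = 0.3906 and values discount at R = 1.1.
At maturity the claim pays: V(2,0)=0.0000, V(2,1)=0.0000, V(2,2)=90.1204
Node (1,0) S=88.4000: V=(p*·0.0000+(1−p*)·0.0000)/1.1=0.0000; Δ=(0.0000−0.0000)/(131.7160−75.1400)=0.0000; B=V−Δ·S=0.0000
Node (1,1) S=154.9600: V=(p*·90.1204+(1−p*)·0.0000)/1.1=32.0030; Δ=(90.1204−0.0000)/(230.8904−131.7160)=0.9087; B=V−Δ·S=-108.8101
Node (0,0) S=104.0000: V=(p*·32.0030+(1−p*)·0.0000)/1.1=11.3647; Δ=(32.0030−0.0000)/(154.9600−88.4000)=0.4808; B=V−Δ·S=-38.6400
As a check, the time-0 holding Δ(0,0)·S0 + B(0,0) comes to 11.3647 — exactly V0.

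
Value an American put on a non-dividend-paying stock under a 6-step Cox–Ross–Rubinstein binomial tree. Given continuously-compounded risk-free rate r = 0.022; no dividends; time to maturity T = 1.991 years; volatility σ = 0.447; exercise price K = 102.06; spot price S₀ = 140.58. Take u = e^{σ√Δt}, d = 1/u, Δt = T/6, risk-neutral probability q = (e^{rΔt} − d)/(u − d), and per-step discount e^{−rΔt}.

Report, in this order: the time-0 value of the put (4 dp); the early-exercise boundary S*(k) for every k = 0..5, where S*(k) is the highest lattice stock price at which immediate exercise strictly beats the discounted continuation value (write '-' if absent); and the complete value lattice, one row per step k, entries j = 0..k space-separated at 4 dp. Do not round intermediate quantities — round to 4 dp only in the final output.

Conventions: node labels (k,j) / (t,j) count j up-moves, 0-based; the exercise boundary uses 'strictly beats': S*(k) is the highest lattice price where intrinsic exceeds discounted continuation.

price = 13.7064
boundary = - - - - 50.1892 64.9290
tree:
13.7064
20.0594 6.1664
28.5737 9.9817 1.6047
39.3441 15.8779 2.9392 0.0000
51.8708 24.6774 5.3837 0.0000 0.0000
63.2645 37.1310 9.8611 0.0000 0.0000 0.0000
72.0716 51.8708 18.0624 0.0000 0.0000 0.0000 0.0000

Δt=0.33183  u=1.29368  d=0.77299  q=0.45005  discount=0.99273
step 6 (expiry): payoffs max(K−S,0) = 72.0716 51.8708 18.0624 0.0000 0.0000 0.0000 0.0000
step 5: (k=5,j=0): S=38.7955, K−S=63.2645, hold=62.5221 ⇒ V=63.2645 exercise | (k=5,j=1): S=64.9290, K−S=37.1310, hold=36.3887 ⇒ V=37.1310 exercise | (k=5,j=2): S=108.6664, K−S=0.0000, hold=9.8611 ⇒ V=9.8611 continue | (k=5,j=3): S=181.8661, K−S=0.0000, hold=0.0000 ⇒ V=0.0000 continue | (k=5,j=4): S=304.3747, K−S=0.0000, hold=0.0000 ⇒ V=0.0000 continue | (k=5,j=5): S=509.4073, K−S=0.0000, hold=0.0000 ⇒ V=0.0000 continue  boundary S*=64.9290
step 4: (k=4,j=0): S=50.1892, K−S=51.8708, hold=51.1284 ⇒ V=51.8708 exercise | (k=4,j=1): S=83.9976, K−S=18.0624, hold=24.6774 ⇒ V=24.6774 continue | (k=4,j=2): S=140.5800, K−S=0.0000, hold=5.3837 ⇒ V=5.3837 continue | (k=4,j=3): S=235.2774, K−S=0.0000, hold=0.0000 ⇒ V=0.0000 continue | (k=4,j=4): S=393.7648, K−S=0.0000, hold=0.0000 ⇒ V=0.0000 continue  boundary S*=50.1892
step 3: (k=3,j=0): S=64.9290, K−S=37.1310, hold=39.3441 ⇒ V=39.3441 continue | (k=3,j=1): S=108.6664, K−S=0.0000, hold=15.8779 ⇒ V=15.8779 continue | (k=3,j=2): S=181.8661, K−S=0.0000, hold=2.9392 ⇒ V=2.9392 continue | (k=3,j=3): S=304.3747, K−S=0.0000, hold=0.0000 ⇒ V=0.0000 continue  boundary S*=-
step 2: (k=2,j=0): S=83.9976, K−S=18.0624, hold=28.5737 ⇒ V=28.5737 continue | (k=2,j=1): S=140.5800, K−S=0.0000, hold=9.9817 ⇒ V=9.9817 continue | (k=2,j=2): S=235.2774, K−S=0.0000, hold=1.6047 ⇒ V=1.6047 continue  boundary S*=-
step 1: (k=1,j=0): S=108.6664, K−S=0.0000, hold=20.0594 ⇒ V=20.0594 continue | (k=1,j=1): S=181.8661, K−S=0.0000, hold=6.1664 ⇒ V=6.1664 continue  boundary S*=-
step 0: (k=0,j=0): S=140.5800, K−S=0.0000, hold=13.7064 ⇒ V=13.7064 continue  boundary S*=-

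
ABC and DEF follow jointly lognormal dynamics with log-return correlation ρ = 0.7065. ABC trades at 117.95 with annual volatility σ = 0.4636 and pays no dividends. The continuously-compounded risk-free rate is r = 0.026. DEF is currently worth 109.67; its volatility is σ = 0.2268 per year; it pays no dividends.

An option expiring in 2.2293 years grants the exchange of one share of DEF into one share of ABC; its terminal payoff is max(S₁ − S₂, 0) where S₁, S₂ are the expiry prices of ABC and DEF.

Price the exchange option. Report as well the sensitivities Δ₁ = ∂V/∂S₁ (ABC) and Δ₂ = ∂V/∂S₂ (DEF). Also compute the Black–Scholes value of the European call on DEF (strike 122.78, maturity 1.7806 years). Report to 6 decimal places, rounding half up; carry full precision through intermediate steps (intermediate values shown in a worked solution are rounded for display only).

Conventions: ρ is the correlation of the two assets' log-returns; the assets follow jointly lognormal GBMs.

exchange price = 27.381306
Δ1 = 0.654780
Δ2 = -0.454545
price(DEF call K=122.78) = 10.194057

σ_eff = √(σ₁² + σ₂² − 2ρσ₁σ₂) = √(0.4636² + 0.2268² − 2·0.7065·0.4636·0.2268) = 0.343211
d₁ = (ln(S₁/S₂) + (q₂ − q₁ + σ_eff²/2)T) / (σ_eff√T) = (ln(117.95/109.67) + (0.0 − 0.0 + 0.058897)·2.2293) / 0.512443 = 0.398257
d₂ = d₁ − σ_eff√T = 0.398257 − 0.512443 = -0.114187
N(d₁) = 0.654780,  N(d₂) = 0.454545
V = S₁·e^{−q₁T}·N(d₁) − S₂·e^{−q₂T}·N(d₂) = 77.231248 − 49.849942 = 27.381306
Δ₁ = e^{−q₁T}·N(d₁) = 0.654780;  Δ₂ = −e^{−q₂T}·N(d₂) = -0.454545
[vanilla: DEF call K=122.78]
σ√T = 0.2268·√1.7806 = 0.302640
d₁ = (ln(S/K) + (r+σ²/2)T) / (σ√T) = (ln(109.67/122.78) + (0.026+0.2268²/2)·1.7806) / 0.302640 = (-0.112918 + 0.092091) / 0.302640 = -0.068818
d₂ = d₁ − σ√T = -0.068818 − 0.302640 = -0.371458
e^{−rT} = 0.954760
N(d₁) = 0.472567,  N(d₂) = 0.355148
price = S·N(d₁) − K·e^{−rT}·N(d₂) = 51.826430 − 41.632373 = 10.194057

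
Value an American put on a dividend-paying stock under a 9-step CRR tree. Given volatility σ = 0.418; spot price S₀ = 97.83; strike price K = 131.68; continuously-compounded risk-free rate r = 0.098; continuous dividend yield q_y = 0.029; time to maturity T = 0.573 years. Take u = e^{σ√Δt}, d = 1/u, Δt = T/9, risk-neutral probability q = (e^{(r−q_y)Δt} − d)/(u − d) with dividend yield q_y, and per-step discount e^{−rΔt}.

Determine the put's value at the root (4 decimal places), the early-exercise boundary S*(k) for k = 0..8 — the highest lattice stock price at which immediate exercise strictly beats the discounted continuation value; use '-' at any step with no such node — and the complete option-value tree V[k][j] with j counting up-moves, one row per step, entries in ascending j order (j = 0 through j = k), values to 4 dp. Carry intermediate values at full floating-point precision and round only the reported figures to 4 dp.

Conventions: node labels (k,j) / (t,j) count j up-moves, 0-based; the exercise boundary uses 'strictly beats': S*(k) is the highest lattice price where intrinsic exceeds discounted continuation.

price = 34.6827
boundary = - 88.0373 79.2248 88.0373 97.8300 88.0373 97.8300 108.7120 97.8300
tree:
34.6827
43.6427 25.9620
52.4552 34.2293 17.8391
60.3855 43.6427 25.0394 10.7041
67.5221 52.4552 33.8500 16.3493 5.0686
73.9442 60.3855 43.6427 24.0750 8.6584 1.4629
79.7235 67.5221 52.4552 33.8500 14.3868 2.9120 0.0000
84.9243 73.9442 60.3855 43.6427 22.9680 5.7965 0.0000 0.0000
89.6045 79.7235 67.5221 52.4552 33.8500 11.5384 0.0000 0.0000 0.0000
93.8163 84.9243 73.9442 60.3855 43.6427 22.9680 0.0000 0.0000 0.0000 0.0000

Δt=0.06367  u=1.11123  d=0.89990  q=0.49449  discount=0.99378
step 9 (expiry): payoffs max(K−S,0) = 93.8163 84.9243 73.9442 60.3855 43.6427 22.9680 0.0000 0.0000 0.0000 0.0000
step 8: (k=8,j=0): S=42.0755, K−S=89.6045, hold=88.8631 ⇒ V=89.6045 exercise | (k=8,j=1): S=51.9565, K−S=79.7235, hold=79.0003 ⇒ V=79.7235 exercise | (k=8,j=2): S=64.1579, K−S=67.5221, hold=66.8214 ⇒ V=67.5221 exercise | (k=8,j=3): S=79.2248, K−S=52.4552, hold=51.7823 ⇒ V=52.4552 exercise | (k=8,j=4): S=97.8300, K−S=33.8500, hold=33.2114 ⇒ V=33.8500 exercise | (k=8,j=5): S=120.8044, K−S=10.8756, hold=11.5384 ⇒ V=11.5384 continue | (k=8,j=6): S=149.1742, K−S=0.0000, hold=0.0000 ⇒ V=0.0000 continue | (k=8,j=7): S=184.2063, K−S=0.0000, hold=0.0000 ⇒ V=0.0000 continue | (k=8,j=8): S=227.4653, K−S=0.0000, hold=0.0000 ⇒ V=0.0000 continue  boundary S*=97.8300
step 7: (k=7,j=0): S=46.7557, K−S=84.9243, hold=84.1915 ⇒ V=84.9243 exercise | (k=7,j=1): S=57.7358, K−S=73.9442, hold=73.2317 ⇒ V=73.9442 exercise | (k=7,j=2): S=71.2945, K−S=60.3855, hold=59.6980 ⇒ V=60.3855 exercise | (k=7,j=3): S=88.0373, K−S=43.6427, hold=42.9861 ⇒ V=43.6427 exercise | (k=7,j=4): S=108.7120, K−S=22.9680, hold=22.6752 ⇒ V=22.9680 exercise | (k=7,j=5): S=134.2419, K−S=0.0000, hold=5.7965 ⇒ V=5.7965 continue | (k=7,j=6): S=165.7674, K−S=0.0000, hold=0.0000 ⇒ V=0.0000 continue | (k=7,j=7): S=204.6962, K−S=0.0000, hold=0.0000 ⇒ V=0.0000 continue  boundary S*=108.7120
step 6: (k=6,j=0): S=51.9565, K−S=79.7235, hold=79.0003 ⇒ V=79.7235 exercise | (k=6,j=1): S=64.1579, K−S=67.5221, hold=66.8214 ⇒ V=67.5221 exercise | (k=6,j=2): S=79.2248, K−S=52.4552, hold=51.7823 ⇒ V=52.4552 exercise | (k=6,j=3): S=97.8300, K−S=33.8500, hold=33.2114 ⇒ V=33.8500 exercise | (k=6,j=4): S=120.8044, K−S=10.8756, hold=14.3868 ⇒ V=14.3868 continue | (k=6,j=5): S=149.1742, K−S=0.0000, hold=2.9120 ⇒ V=2.9120 continue | (k=6,j=6): S=184.2063, K−S=0.0000, hold=0.0000 ⇒ V=0.0000 continue  boundary S*=97.8300
step 5: (k=5,j=0): S=57.7358, K−S=73.9442, hold=73.2317 ⇒ V=73.9442 exercise | (k=5,j=1): S=71.2945, K−S=60.3855, hold=59.6980 ⇒ V=60.3855 exercise | (k=5,j=2): S=88.0373, K−S=43.6427, hold=42.9861 ⇒ V=43.6427 exercise | (k=5,j=3): S=108.7120, K−S=22.9680, hold=24.0750 ⇒ V=24.0750 continue | (k=5,j=4): S=134.2419, K−S=0.0000, hold=8.6584 ⇒ V=8.6584 continue | (k=5,j=5): S=165.7674, K−S=0.0000, hold=1.4629 ⇒ V=1.4629 continue  boundary S*=88.0373
step 4: (k=4,j=0): S=64.1579, K−S=67.5221, hold=66.8214 ⇒ V=67.5221 exercise | (k=4,j=1): S=79.2248, K−S=52.4552, hold=51.7823 ⇒ V=52.4552 exercise | (k=4,j=2): S=97.8300, K−S=33.8500, hold=33.7554 ⇒ V=33.8500 exercise | (k=4,j=3): S=120.8044, K−S=10.8756, hold=16.3493 ⇒ V=16.3493 continue | (k=4,j=4): S=149.1742, K−S=0.0000, hold=5.0686 ⇒ V=5.0686 continue  boundary S*=97.8300
step 3: (k=3,j=0): S=71.2945, K−S=60.3855, hold=59.6980 ⇒ V=60.3855 exercise | (k=3,j=1): S=88.0373, K−S=43.6427, hold=42.9861 ⇒ V=43.6427 exercise | (k=3,j=2): S=108.7120, K−S=22.9680, hold=25.0394 ⇒ V=25.0394 continue | (k=3,j=3): S=134.2419, K−S=0.0000, hold=10.7041 ⇒ V=10.7041 continue  boundary S*=88.0373
step 2: (k=2,j=0): S=79.2248, K−S=52.4552, hold=51.7823 ⇒ V=52.4552 exercise | (k=2,j=1): S=97.8300, K−S=33.8500, hold=34.2293 ⇒ V=34.2293 continue | (k=2,j=2): S=120.8044, K−S=10.8756, hold=17.8391 ⇒ V=17.8391 continue  boundary S*=79.2248
step 1: (k=1,j=0): S=88.0373, K−S=43.6427, hold=43.1725 ⇒ V=43.6427 exercise | (k=1,j=1): S=108.7120, K−S=22.9680, hold=25.9620 ⇒ V=25.9620 continue  boundary S*=88.0373
step 0: (k=0,j=0): S=97.8300, K−S=33.8500, hold=34.6827 ⇒ V=34.6827 continue  boundary S*=-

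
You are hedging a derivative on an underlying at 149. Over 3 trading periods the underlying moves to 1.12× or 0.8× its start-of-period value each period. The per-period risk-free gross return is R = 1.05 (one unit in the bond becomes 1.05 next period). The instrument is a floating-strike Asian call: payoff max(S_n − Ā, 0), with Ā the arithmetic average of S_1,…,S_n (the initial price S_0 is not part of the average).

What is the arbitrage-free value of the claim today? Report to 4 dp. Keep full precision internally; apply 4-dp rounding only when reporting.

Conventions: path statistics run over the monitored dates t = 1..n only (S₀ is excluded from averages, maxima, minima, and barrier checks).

With p* = (R−d)/(u−d) = 0.7812, sum probability × payoff across the paths and divide by R^3.
Enumerate all 2^3 = 8 price paths (U = up ×1.12, D = down ×0.8); each path with k up-moves has probability p*^k·(1−p*)^(3−k).
DDD: Ā=96.9493, payoff=0.0000, prob=0.010468
UDD: Ā=135.7291, payoff=0.0000, prob=0.037384
DUD: Ā=119.8357, payoff=0.0000, prob=0.037384
UUD: Ā=167.7700, payoff=0.0000, prob=0.133514
DDU: Ā=107.1211, payoff=0.0000, prob=0.037384
UDU: Ā=149.9695, payoff=0.0000, prob=0.133514
DUU: Ā=134.0762, payoff=15.4483, prob=0.133514
UUU: Ā=187.7066, payoff=21.6276, prob=0.476837
Price = Σ prob·payoff / R^3 = 12.375439 / 1.157625 = 10.6904

price = 10.6904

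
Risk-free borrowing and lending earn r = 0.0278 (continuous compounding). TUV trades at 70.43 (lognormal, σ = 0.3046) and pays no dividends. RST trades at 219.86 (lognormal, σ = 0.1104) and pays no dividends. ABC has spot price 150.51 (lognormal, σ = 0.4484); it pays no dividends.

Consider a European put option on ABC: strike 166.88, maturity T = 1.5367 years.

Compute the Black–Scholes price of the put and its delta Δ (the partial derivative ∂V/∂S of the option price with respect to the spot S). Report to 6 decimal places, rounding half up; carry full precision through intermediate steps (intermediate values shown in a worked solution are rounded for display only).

σ√T = 0.4484·√1.5367 = 0.555853
d₁ = (ln(S/K) + (r+σ²/2)T) / (σ√T) = (ln(150.51/166.88) + (0.0278+0.4484²/2)·1.5367) / 0.555853 = (-0.103245 + 0.197207) / 0.555853 = 0.169040
d₂ = d₁ − σ√T = 0.169040 − 0.555853 = -0.386814
e^{−rT} = 0.958179
N(−d₁) = 0.432883,  N(−d₂) = 0.650553
Put price V = K·e^{−rT}·N(−d₂) − S·N(−d₁) = 104.024046 − 65.153182 = 38.870865
Δ = −N(−d₁) = -0.432883

price = 38.870865
Δ = -0.432883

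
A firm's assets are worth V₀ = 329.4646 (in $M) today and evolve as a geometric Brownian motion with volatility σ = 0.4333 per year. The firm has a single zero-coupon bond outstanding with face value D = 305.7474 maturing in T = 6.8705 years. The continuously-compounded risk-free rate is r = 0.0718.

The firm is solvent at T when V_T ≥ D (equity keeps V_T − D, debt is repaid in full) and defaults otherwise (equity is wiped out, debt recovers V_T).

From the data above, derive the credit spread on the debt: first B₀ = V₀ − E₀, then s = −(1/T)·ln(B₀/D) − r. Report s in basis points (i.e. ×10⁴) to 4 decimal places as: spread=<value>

spread=468.2069

Work the structural quantities from V₀ = 329.4646 against face 305.7474:
d₁ = [ln(V₀/D) + (r + σ²/2)T] / (σ√T)
   = [ln(329.4646/305.7474) + (0.0718 + 0.5·0.4333²)·6.8705] / (0.4333·√6.8705)
   = [0.074710 + 1.138266] / 1.135750 = 1.067995
d₂ = d₁ − σ√T = 1.067995 − 1.135750 = -0.067755
N(d₁) = 0.857239,  N(d₂) = 0.472990,  e^(−rT) = 0.610607
E₀ = V₀·N(d₁) − D·e^(−rT)·N(d₂)
   = 329.4646·0.857239 − 305.7474·0.610607·0.472990 = 194.126539
B₀ = V₀ − E₀ = 329.4646 − 194.126539 = 135.338061
spread = −(1/T)·ln(B₀/D) − r = −(1/6.8705)·ln(135.338061/305.7474) − 0.0718 = 0.04682069
in basis points: 0.04682069 × 10⁴ = 468.2069 bp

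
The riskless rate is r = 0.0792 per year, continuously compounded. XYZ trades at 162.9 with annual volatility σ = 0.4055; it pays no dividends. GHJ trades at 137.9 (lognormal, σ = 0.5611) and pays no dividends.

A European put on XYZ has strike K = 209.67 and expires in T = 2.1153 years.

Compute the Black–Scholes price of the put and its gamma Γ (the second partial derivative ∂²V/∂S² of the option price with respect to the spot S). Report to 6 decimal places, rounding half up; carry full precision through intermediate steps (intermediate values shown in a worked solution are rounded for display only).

price = 47.062033
Γ = 0.004105

σ√T = 0.4055·√2.1153 = 0.589762
d₁ = (ln(S/K) + (r+σ²/2)T) / (σ√T) = (ln(162.9/209.67) + (0.0792+0.4055²/2)·2.1153) / 0.589762 = (-0.252398 + 0.341441) / 0.589762 = 0.150981
d₂ = d₁ − σ√T = 0.150981 − 0.589762 = -0.438781
e^{−rT} = 0.845750
N(−d₁) = 0.439995,  N(−d₂) = 0.669590
Put price V = K·e^{−rT}·N(−d₂) − S·N(−d₁) = 118.737254 − 71.675222 = 47.062033
φ(d₁) = (1/√(2π))·e^{−d₁²/2} = 0.394421
Γ = φ(d₁) / (S·σ·√T) = 0.004105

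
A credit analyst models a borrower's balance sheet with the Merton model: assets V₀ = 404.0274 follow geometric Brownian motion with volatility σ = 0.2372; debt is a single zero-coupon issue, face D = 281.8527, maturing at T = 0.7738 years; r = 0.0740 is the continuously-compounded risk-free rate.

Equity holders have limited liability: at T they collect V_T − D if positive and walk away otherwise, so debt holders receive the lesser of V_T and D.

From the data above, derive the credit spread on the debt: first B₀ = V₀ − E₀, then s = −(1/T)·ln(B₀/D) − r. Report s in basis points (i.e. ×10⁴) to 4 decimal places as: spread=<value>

With assets at 404.0274 and a single debt payment of 281.8527 at 0.7738 years:
d₁ = [ln(V₀/D) + (r + σ²/2)T] / (σ√T)
   = [ln(404.0274/281.8527) + (0.0740 + 0.5·0.2372²)·0.7738] / (0.2372·√0.7738)
   = [0.360098 + 0.079030] / 0.208655 = 2.104563
d₂ = d₁ − σ√T = 2.104563 − 0.208655 = 1.895908
N(d₁) = 0.982335,  N(d₂) = 0.971014,  e^(−rT) = 0.944347
E₀ = V₀·N(d₁) − D·e^(−rT)·N(d₂)
   = 404.0274·0.982335 − 281.8527·0.944347·0.971014 = 138.438670
B₀ = V₀ − E₀ = 404.0274 − 138.438670 = 265.588730
spread = −(1/T)·ln(B₀/D) − r = −(1/0.7738)·ln(265.588730/281.8527) − 0.0740 = 0.00281004
in basis points: 0.00281004 × 10⁴ = 28.1004 bp

spread=28.1004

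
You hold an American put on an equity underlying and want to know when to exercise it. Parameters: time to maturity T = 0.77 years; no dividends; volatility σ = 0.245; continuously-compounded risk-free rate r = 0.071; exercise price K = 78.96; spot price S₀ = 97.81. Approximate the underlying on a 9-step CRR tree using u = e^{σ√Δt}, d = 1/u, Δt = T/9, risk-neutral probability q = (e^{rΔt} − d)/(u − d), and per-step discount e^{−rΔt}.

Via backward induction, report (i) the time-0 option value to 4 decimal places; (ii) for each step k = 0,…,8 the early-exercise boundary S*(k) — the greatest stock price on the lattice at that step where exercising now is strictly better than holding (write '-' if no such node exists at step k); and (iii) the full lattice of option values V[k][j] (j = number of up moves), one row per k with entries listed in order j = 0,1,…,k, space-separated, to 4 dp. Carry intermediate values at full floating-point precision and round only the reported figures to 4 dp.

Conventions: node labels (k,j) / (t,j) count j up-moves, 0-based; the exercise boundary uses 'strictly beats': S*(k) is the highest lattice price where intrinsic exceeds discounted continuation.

price = 0.8985
boundary = - - - - - 68.3551 63.6280 68.3551 73.4333
tree:
0.8985
1.5537 0.3151
2.6301 0.5962 0.0640
4.3374 1.1132 0.1346 0.0008
6.9239 2.0435 0.2830 0.0017 0.0000
10.6049 3.6680 0.5949 0.0035 0.0000 0.0000
15.3320 6.3822 1.2507 0.0075 0.0000 0.0000 0.0000
19.7322 10.6049 2.6292 0.0159 0.0000 0.0000 0.0000 0.0000
23.8281 15.3320 5.5267 0.0336 0.0000 0.0000 0.0000 0.0000 0.0000
27.6407 19.7322 10.6049 0.0711 0.0000 0.0000 0.0000 0.0000 0.0000 0.0000

params: Δt=0.08556 u=1.07429 d=0.93085 q=0.52457 e^(-rΔt)=0.99394
t_9 payoffs: 27.6407 19.7322 10.6049 0.0711 0.0000 0.0000 0.0000 0.0000 0.0000 0.0000
t_8: node(8,0) S=55.1319 payoff=23.8281 vs cont=23.3499 → 23.8281 [stop]  node(8,1) S=63.6280 payoff=15.3320 vs cont=14.8538 → 15.3320 [stop]  node(8,2) S=73.4333 payoff=5.5267 vs cont=5.0485 → 5.5267 [stop]  node(8,3) S=84.7497 payoff=0.0000 vs cont=0.0336 → 0.0336 [wait]  node(8,4) S=97.8100 payoff=0.0000 vs cont=0.0000 → 0.0000 [wait]  node(8,5) S=112.8829 payoff=0.0000 vs cont=0.0000 → 0.0000 [wait]  node(8,6) S=130.2787 payoff=0.0000 vs cont=0.0000 → 0.0000 [wait]  node(8,7) S=150.3551 payoff=0.0000 vs cont=0.0000 → 0.0000 [wait]  node(8,8) S=173.5255 payoff=0.0000 vs cont=0.0000 → 0.0000 [wait]  ⇒ S*(8)=73.4333
t_7: node(7,0) S=59.2278 payoff=19.7322 vs cont=19.2540 → 19.7322 [stop]  node(7,1) S=68.3551 payoff=10.6049 vs cont=10.1267 → 10.6049 [stop]  node(7,2) S=78.8889 payoff=0.0711 vs cont=2.6292 → 2.6292 [wait]  node(7,3) S=91.0460 payoff=0.0000 vs cont=0.0159 → 0.0159 [wait]  node(7,4) S=105.0765 payoff=0.0000 vs cont=0.0000 → 0.0000 [wait]  node(7,5) S=121.2693 payoff=0.0000 vs cont=0.0000 → 0.0000 [wait]  node(7,6) S=139.9574 payoff=0.0000 vs cont=0.0000 → 0.0000 [wait]  node(7,7) S=161.5254 payoff=0.0000 vs cont=0.0000 → 0.0000 [wait]  ⇒ S*(7)=68.3551
t_6: node(6,0) S=63.6280 payoff=15.3320 vs cont=14.8538 → 15.3320 [stop]  node(6,1) S=73.4333 payoff=5.5267 vs cont=6.3822 → 6.3822 [wait]  node(6,2) S=84.7497 payoff=0.0000 vs cont=1.2507 → 1.2507 [wait]  node(6,3) S=97.8100 payoff=0.0000 vs cont=0.0075 → 0.0075 [wait]  node(6,4) S=112.8829 payoff=0.0000 vs cont=0.0000 → 0.0000 [wait]  node(6,5) S=130.2787 payoff=0.0000 vs cont=0.0000 → 0.0000 [wait]  node(6,6) S=150.3551 payoff=0.0000 vs cont=0.0000 → 0.0000 [wait]  ⇒ S*(6)=63.6280
t_5: node(5,0) S=68.3551 payoff=10.6049 vs cont=10.5728 → 10.6049 [stop]  node(5,1) S=78.8889 payoff=0.0711 vs cont=3.6680 → 3.6680 [wait]  node(5,2) S=91.0460 payoff=0.0000 vs cont=0.5949 → 0.5949 [wait]  node(5,3) S=105.0765 payoff=0.0000 vs cont=0.0035 → 0.0035 [wait]  node(5,4) S=121.2693 payoff=0.0000 vs cont=0.0000 → 0.0000 [wait]  node(5,5) S=139.9574 payoff=0.0000 vs cont=0.0000 → 0.0000 [wait]  ⇒ S*(5)=68.3551
t_4: node(4,0) S=73.4333 payoff=5.5267 vs cont=6.9239 → 6.9239 [wait]  node(4,1) S=84.7497 payoff=0.0000 vs cont=2.0435 → 2.0435 [wait]  node(4,2) S=97.8100 payoff=0.0000 vs cont=0.2830 → 0.2830 [wait]  node(4,3) S=112.8829 payoff=0.0000 vs cont=0.0017 → 0.0017 [wait]  node(4,4) S=130.2787 payoff=0.0000 vs cont=0.0000 → 0.0000 [wait]  ⇒ S*(4)=-
t_3: node(3,0) S=78.8889 payoff=0.0711 vs cont=4.3374 → 4.3374 [wait]  node(3,1) S=91.0460 payoff=0.0000 vs cont=1.1132 → 1.1132 [wait]  node(3,2) S=105.0765 payoff=0.0000 vs cont=0.1346 → 0.1346 [wait]  node(3,3) S=121.2693 payoff=0.0000 vs cont=0.0008 → 0.0008 [wait]  ⇒ S*(3)=-
t_2: node(2,0) S=84.7497 payoff=0.0000 vs cont=2.6301 → 2.6301 [wait]  node(2,1) S=97.8100 payoff=0.0000 vs cont=0.5962 → 0.5962 [wait]  node(2,2) S=112.8829 payoff=0.0000 vs cont=0.0640 → 0.0640 [wait]  ⇒ S*(2)=-
t_1: node(1,0) S=91.0460 payoff=0.0000 vs cont=1.5537 → 1.5537 [wait]  node(1,1) S=105.0765 payoff=0.0000 vs cont=0.3151 → 0.3151 [wait]  ⇒ S*(1)=-
t_0: node(0,0) S=97.8100 payoff=0.0000 vs cont=0.8985 → 0.8985 [wait]  ⇒ S*(0)=-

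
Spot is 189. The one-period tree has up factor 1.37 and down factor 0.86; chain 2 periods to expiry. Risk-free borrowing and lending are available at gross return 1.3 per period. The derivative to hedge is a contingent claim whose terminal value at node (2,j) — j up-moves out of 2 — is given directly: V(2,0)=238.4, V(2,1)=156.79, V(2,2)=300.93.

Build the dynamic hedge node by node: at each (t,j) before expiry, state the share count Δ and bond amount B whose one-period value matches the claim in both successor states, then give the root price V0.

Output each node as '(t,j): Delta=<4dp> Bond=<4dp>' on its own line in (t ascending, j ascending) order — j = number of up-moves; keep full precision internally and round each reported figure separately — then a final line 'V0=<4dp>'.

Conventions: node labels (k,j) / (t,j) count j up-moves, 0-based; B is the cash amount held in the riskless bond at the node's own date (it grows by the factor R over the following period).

(0,0): Delta=0.9030 Bond=-13.5021
(1,0): Delta=-0.9845 Bond=289.2437
(1,1): Delta=1.0915 Bond=-66.3612
V0=157.1687

The replicating-portfolio and risk-neutral prices coincide; use p* = (1.3−0.86)/(1.37−0.86) = 0.8627 for the latter.
At maturity the claim pays: V(2,0)=238.4000, V(2,1)=156.7900, V(2,2)=300.9300
(1,0): S=162.5400. Δ = (V_up−V_dn)/(S_up−S_dn) = (156.7900−238.4000)/(222.6798−139.7844) = -0.9845. V = [p*·156.7900 + (1−p*)·238.4000]/1.3 = 129.2241. B = V − Δ·S = 289.2437.
(1,1): S=258.9300. Δ = (V_up−V_dn)/(S_up−S_dn) = (300.9300−156.7900)/(354.7341−222.6798) = 1.0915. V = [p*·300.9300 + (1−p*)·156.7900]/1.3 = 216.2662. B = V − Δ·S = -66.3612.
(0,0): S=189.0000. Δ = (V_up−V_dn)/(S_up−S_dn) = (216.2662−129.2241)/(258.9300−162.5400) = 0.9030. V = [p*·216.2662 + (1−p*)·129.2241]/1.3 = 157.1687. B = V − Δ·S = -13.5021.
Check: Δ(0,0)·S0 + B(0,0) = 157.1687 = V0.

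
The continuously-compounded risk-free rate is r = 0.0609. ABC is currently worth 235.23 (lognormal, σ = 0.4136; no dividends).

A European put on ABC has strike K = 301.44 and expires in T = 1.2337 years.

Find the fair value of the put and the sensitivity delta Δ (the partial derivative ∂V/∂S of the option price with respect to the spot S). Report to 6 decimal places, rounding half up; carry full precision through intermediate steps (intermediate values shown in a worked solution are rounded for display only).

price = 72.168992
Δ = -0.558282

σ√T = 0.4136·√1.2337 = 0.459394
d₁ = (ln(S/K) + (r+σ²/2)T) / (σ√T) = (ln(235.23/301.44) + (0.0609+0.4136²/2)·1.2337) / 0.459394 = (-0.248007 + 0.180654) / 0.459394 = -0.146614
d₂ = d₁ − σ√T = -0.146614 − 0.459394 = -0.606008
e^{−rT} = 0.927621
N(−d₁) = 0.558282,  N(−d₂) = 0.727745
Put price V = K·e^{−rT}·N(−d₂) − S·N(−d₁) = 203.493562 − 131.324570 = 72.168992
Δ = −N(−d₁) = -0.558282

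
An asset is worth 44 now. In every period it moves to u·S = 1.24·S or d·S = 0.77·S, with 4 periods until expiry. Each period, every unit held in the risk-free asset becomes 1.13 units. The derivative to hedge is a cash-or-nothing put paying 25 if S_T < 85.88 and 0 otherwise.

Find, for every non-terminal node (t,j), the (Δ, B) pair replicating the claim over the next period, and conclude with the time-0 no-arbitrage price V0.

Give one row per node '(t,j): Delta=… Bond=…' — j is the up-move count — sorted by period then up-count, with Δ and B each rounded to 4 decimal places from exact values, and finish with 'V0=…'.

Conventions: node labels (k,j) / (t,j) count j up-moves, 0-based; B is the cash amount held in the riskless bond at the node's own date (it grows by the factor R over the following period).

(0,0): Delta=-0.3765 Bond=26.6214
(1,0): Delta=0.0000 Bond=17.3263
(1,1): Delta=-0.4479 Bond=33.9798
(2,0): Delta=0.0000 Bond=19.5787
(2,1): Delta=0.0000 Bond=19.5787
(2,2): Delta=-0.5329 Bond=44.1473
(3,0): Delta=0.0000 Bond=22.1239
(3,1): Delta=0.0000 Bond=22.1239
(3,2): Delta=0.0000 Bond=22.1239
(3,3): Delta=-0.6341 Bond=58.3694
V0=10.0553

The replicating-portfolio and risk-neutral prices coincide; use p* = (1.13−0.77)/(1.24−0.77) = 0.7660 for the latter.
Expiry values: V(4,0)=25.0000, V(4,1)=25.0000, V(4,2)=25.0000, V(4,3)=25.0000, V(4,4)=0.0000
(3,0): S=20.0875. Δ = (V_up−V_dn)/(S_up−S_dn) = (25.0000−25.0000)/(24.9084−15.4673) = 0.0000. V = [p*·25.0000 + (1−p*)·25.0000]/1.13 = 22.1239. B = V − Δ·S = 22.1239.
(3,1): S=32.3486. Δ = (V_up−V_dn)/(S_up−S_dn) = (25.0000−25.0000)/(40.1123−24.9084) = 0.0000. V = [p*·25.0000 + (1−p*)·25.0000]/1.13 = 22.1239. B = V − Δ·S = 22.1239.
(3,2): S=52.0939. Δ = (V_up−V_dn)/(S_up−S_dn) = (25.0000−25.0000)/(64.5964−40.1123) = 0.0000. V = [p*·25.0000 + (1−p*)·25.0000]/1.13 = 22.1239. B = V − Δ·S = 22.1239.
(3,3): S=83.8915. Δ = (V_up−V_dn)/(S_up−S_dn) = (0.0000−25.0000)/(104.0254−64.5964) = -0.6341. V = [p*·0.0000 + (1−p*)·25.0000]/1.13 = 5.1779. B = V − Δ·S = 58.3694.
(2,0): S=26.0876. Δ = (V_up−V_dn)/(S_up−S_dn) = (22.1239−22.1239)/(32.3486−20.0875) = 0.0000. V = [p*·22.1239 + (1−p*)·22.1239]/1.13 = 19.5787. B = V − Δ·S = 19.5787.
(2,1): S=42.0112. Δ = (V_up−V_dn)/(S_up−S_dn) = (22.1239−22.1239)/(52.0939−32.3486) = 0.0000. V = [p*·22.1239 + (1−p*)·22.1239]/1.13 = 19.5787. B = V − Δ·S = 19.5787.
(2,2): S=67.6544. Δ = (V_up−V_dn)/(S_up−S_dn) = (5.1779−22.1239)/(83.8915−52.0939) = -0.5329. V = [p*·5.1779 + (1−p*)·22.1239]/1.13 = 8.0920. B = V − Δ·S = 44.1473.
(1,0): S=33.8800. Δ = (V_up−V_dn)/(S_up−S_dn) = (19.5787−19.5787)/(42.0112−26.0876) = 0.0000. V = [p*·19.5787 + (1−p*)·19.5787]/1.13 = 17.3263. B = V − Δ·S = 17.3263.
(1,1): S=54.5600. Δ = (V_up−V_dn)/(S_up−S_dn) = (8.0920−19.5787)/(67.6544−42.0112) = -0.4479. V = [p*·8.0920 + (1−p*)·19.5787]/1.13 = 9.5402. B = V − Δ·S = 33.9798.
(0,0): S=44.0000. Δ = (V_up−V_dn)/(S_up−S_dn) = (9.5402−17.3263)/(54.5600−33.8800) = -0.3765. V = [p*·9.5402 + (1−p*)·17.3263]/1.13 = 10.0553. B = V − Δ·S = 26.6214.
Sanity check at the root: Δ(0,0)·S0 + B(0,0) reproduces V0 = 10.0553.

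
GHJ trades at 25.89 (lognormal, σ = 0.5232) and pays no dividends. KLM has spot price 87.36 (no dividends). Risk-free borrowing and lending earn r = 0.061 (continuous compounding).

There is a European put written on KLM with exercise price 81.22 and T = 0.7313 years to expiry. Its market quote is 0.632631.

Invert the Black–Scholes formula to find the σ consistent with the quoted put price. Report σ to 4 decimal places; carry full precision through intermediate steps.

sigma = 0.1268

At σ = 0.1268 the Black–Scholes value reproduces the quote:
σ√T = 0.1268·√0.7313 = 0.108434
d₁ = (ln(S/K) + (r+σ²/2)T) / (σ√T) = (ln(87.36/81.22) + (0.061+0.1268²/2)·0.7313) / 0.108434 = (0.072876 + 0.050488) / 0.108434 = 1.137686
d₂ = d₁ − σ√T = 1.137686 − 0.108434 = 1.029252
e^{−rT} = 0.956371
N(−d₁) = 0.127626,  N(−d₂) = 0.151681
V = K·e^{−rT}·N(−d₂) − S·N(−d₁) = 11.782020 − 11.149389 = 0.632631 (the observed quote) — the price is monotone increasing in volatility, hence this σ is the only solution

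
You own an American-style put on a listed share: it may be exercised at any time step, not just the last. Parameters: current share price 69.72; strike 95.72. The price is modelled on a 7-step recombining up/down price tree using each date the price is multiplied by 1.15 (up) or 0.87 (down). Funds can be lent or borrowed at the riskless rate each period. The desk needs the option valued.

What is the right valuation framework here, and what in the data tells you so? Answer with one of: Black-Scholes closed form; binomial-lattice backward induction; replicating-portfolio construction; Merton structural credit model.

framework: binomial-lattice backward induction

Key observation: the put (strike 95.72 on spot 69.72) is American-style on a 7-step discrete price model, so the early-exercise decision at every node requires stepwise backward valuation — a closed form cannot price the exercise right.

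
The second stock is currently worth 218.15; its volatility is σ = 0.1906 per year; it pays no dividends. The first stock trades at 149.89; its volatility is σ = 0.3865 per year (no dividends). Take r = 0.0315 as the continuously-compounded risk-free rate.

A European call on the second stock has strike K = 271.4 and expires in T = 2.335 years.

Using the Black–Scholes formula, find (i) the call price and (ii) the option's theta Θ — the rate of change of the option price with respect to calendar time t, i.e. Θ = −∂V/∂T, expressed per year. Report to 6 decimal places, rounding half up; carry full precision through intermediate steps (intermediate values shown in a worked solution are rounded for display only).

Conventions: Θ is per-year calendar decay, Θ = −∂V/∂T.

price = 13.493832
Θ = -7.168151

σ√T = 0.1906·√2.335 = 0.291250
d₁ = (ln(S/K) + (r+σ²/2)T) / (σ√T) = (ln(218.15/271.4) + (0.0315+0.1906²/2)·2.335) / 0.291250 = (-0.218411 + 0.115966) / 0.291250 = -0.351742
d₂ = d₁ − σ√T = -0.351742 − 0.291250 = -0.642992
e^{−rT} = 0.929087
N(d₁) = 0.362516,  N(d₂) = 0.260115
Call price V = S·N(d₁) − K·e^{−rT}·N(d₂) = 79.082829 − 65.588997 = 13.493832
φ(d₁) = (1/√(2π))·e^{−d₁²/2} = 0.375011
Θ = −S·φ(d₁)·σ/(2√T) − r·K·e^{−rT}·N(d₂) = −5.102097 − 2.066053 = -7.168151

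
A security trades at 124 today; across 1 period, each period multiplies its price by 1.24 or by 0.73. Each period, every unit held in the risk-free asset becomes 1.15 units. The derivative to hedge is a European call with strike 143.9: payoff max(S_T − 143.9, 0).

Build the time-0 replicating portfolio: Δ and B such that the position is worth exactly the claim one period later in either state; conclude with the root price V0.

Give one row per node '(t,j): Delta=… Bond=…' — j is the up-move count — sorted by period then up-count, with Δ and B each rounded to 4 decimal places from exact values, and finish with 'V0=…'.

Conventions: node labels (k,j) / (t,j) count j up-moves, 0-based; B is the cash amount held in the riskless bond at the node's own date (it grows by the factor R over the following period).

(0,0): Delta=0.1559 Bond=-12.2725
V0=7.0609

Under the risk-neutral measure, an up-move has probability p* = (R−d)/(u−d) = 0.8235 and values discount at R = 1.15.
Payoffs at expiry: V(1,0)=0.0000, V(1,1)=9.8600
(0,0): S=124.0000. Δ = (V_up−V_dn)/(S_up−S_dn) = (9.8600−0.0000)/(153.7600−90.5200) = 0.1559. V = [p*·9.8600 + (1−p*)·0.0000]/1.15 = 7.0609. B = V − Δ·S = -12.2725.
Check: Δ(0,0)·S0 + B(0,0) = 7.0609 = V0.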